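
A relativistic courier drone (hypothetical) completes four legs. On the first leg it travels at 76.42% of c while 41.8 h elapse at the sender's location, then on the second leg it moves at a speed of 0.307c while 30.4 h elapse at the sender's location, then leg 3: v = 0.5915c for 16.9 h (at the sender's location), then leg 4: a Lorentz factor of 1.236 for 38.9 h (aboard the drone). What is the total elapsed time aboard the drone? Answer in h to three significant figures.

τ = 108 h

Leg 1: β = 0.7642; γ = 1/√(1 − 0.7642²) = 1/√0.4160 = 1.550; τ_1 = 41.8/1.550 = 26.96 h.
Leg 2: γ = 1/√(1 − 0.307²) = 1/√0.9058 = 1.051; τ_2 = 30.4/1.051 = 28.93 h.
Leg 3: γ = 1/√(1 − 0.5915²) = 1/√0.6501 = 1.240; τ_3 = 16.9/1.240 = 13.63 h.
Leg 4: 38.9 h is already measured aboard the drone.
Total: 26.96 + 28.93 + 13.63 + 38.90 h.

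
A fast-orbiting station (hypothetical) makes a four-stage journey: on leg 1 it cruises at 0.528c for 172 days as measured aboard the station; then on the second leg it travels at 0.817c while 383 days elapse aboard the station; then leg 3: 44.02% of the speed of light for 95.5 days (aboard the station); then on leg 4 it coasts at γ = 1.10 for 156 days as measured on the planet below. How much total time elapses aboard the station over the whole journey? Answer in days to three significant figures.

τ = 792 days

Leg 1: 172 days is already measured aboard the station.
Leg 2: 383 days is already measured aboard the station.
Leg 3: 95.5 days is already measured aboard the station.
Leg 4: γ = 1.10; τ_4 = 156/1.100 = 141.8 days.
Total: 172.0 + 383.0 + 95.50 + 141.8 days.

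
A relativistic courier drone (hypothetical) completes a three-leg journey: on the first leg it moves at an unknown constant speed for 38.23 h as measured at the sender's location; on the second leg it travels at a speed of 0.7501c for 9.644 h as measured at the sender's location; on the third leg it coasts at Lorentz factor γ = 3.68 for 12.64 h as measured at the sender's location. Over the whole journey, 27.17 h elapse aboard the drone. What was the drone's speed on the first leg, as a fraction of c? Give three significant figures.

Leg 1: speed unknown; τ_1 = 38.23/γ_1.
Leg 2: γ = 1/√(1 − 0.7501²) = 1/√0.4373 = 1.512; τ_2 = 9.644/1.512 = 6.378 h.
Leg 3: γ = 3.68; τ_3 = 12.64/3.680 = 3.435 h.
Total proper time: τ_1 + 6.378 + 3.435 = 27.17, so τ_1 = 27.17 − 9.813 = 17.36 h.
γ_1 = 38.23/17.36 = 2.203; β = √(1 − 1/γ²) = √0.7939.

β = 0.891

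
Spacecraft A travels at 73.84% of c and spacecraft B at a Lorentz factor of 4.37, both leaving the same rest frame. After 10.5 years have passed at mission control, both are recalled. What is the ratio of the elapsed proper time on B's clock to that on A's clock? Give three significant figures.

A: β = 0.7384; γ = 1/√(1 − 0.7384²) = 1/√0.4548 = 1.483. B: γ = 4.37.
τ_A/τ_B = γ_B/γ_A = 4.370/1.483 = 2.947, so τ_B/τ_A = 0.3393.

τ_B/τ_A = 0.339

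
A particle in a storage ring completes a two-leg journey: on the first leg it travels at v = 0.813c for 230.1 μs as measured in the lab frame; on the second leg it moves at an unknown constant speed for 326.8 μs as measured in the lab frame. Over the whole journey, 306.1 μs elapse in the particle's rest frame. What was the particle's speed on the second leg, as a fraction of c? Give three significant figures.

Leg 1: γ = 1/√(1 − 0.813²) = 1/√0.3390 = 1.717; τ_1 = 230.1/1.717 = 134.0 μs.
Leg 2: speed unknown; τ_2 = 326.8/γ_2.
Total proper time: 134.0 + τ_2 = 306.1, so τ_2 = 306.1 − 134.0 = 172.1 μs.
γ_2 = 326.8/172.1 = 1.899; β = √(1 − 1/γ²) = √0.7226.

β = 0.850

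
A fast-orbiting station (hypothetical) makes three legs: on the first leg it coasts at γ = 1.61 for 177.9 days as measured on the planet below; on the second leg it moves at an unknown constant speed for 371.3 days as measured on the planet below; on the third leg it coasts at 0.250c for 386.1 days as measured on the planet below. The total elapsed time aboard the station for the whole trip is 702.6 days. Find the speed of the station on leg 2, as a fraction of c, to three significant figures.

β = 0.809

Leg 1: γ = 1.61; τ_1 = 177.9/1.610 = 110.5 days.
Leg 2: speed unknown; τ_2 = 371.3/γ_2.
Leg 3: γ = 1/√(1 − 0.250²) = 1/√0.9375 = 1.033; τ_3 = 386.1/1.033 = 373.8 days.
Total proper time: 110.5 + τ_2 + 373.8 = 702.6, so τ_2 = 702.6 − 484.3 = 218.3 days.
γ_2 = 371.3/218.3 = 1.701; β = √(1 − 1/γ²) = √0.6544.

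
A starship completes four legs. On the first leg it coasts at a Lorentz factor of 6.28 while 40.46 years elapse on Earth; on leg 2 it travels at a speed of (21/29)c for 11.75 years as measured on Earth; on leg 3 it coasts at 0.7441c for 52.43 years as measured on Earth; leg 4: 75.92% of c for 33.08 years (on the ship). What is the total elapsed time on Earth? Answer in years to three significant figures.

Leg 1: 40.46 years is already measured on Earth.
Leg 2: 11.75 years is already measured on Earth.
Leg 3: 52.43 years is already measured on Earth.
Leg 4: β = 0.7592; γ = 1/√(1 − 0.7592²) = 1/√0.4236 = 1.536; Δt_4 = 1.536 × 33.08 = 50.83 years.
Total: 40.46 + 11.75 + 52.43 + 50.83 years.

Δt = 155 years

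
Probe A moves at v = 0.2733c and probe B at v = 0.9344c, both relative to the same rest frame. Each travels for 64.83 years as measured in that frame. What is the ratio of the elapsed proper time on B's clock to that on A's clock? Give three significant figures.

τ_B/τ_A = 0.370

A: γ = 1/√(1 − 0.2733²) = 1/√0.9253 = 1.040. B: γ = 1/√(1 − 0.9344²) = 1/√0.1269 = 2.807.
τ_A/τ_B = γ_B/γ_A = 2.807/1.040 = 2.700, so τ_B/τ_A = 0.3703.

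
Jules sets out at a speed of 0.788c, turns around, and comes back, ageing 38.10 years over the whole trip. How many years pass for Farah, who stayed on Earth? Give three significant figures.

Δt = 61.9 years

γ = 1/√(1 − 0.788²) = 1/√0.3791 = 1.624
Earth-frame duration is the dilated interval: Δt = γτ = 1.624 × 38.10 years.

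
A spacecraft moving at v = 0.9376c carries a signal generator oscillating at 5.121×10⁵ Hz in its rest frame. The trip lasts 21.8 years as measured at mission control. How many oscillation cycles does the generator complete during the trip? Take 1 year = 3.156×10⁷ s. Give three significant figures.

N = 1.23×10¹⁴

γ = 1/√(1 − 0.9376²) = 1/√0.1209 = 2.876
The oscillator's own cycle count is N = f × τ where τ is the proper time aboard the spacecraft. τ = Δt/γ = 21.8/2.876 = 7.580 years = 2.392×10⁸ s.
N = 5.121×10⁵ × 2.392×10⁸ = 1.225×10¹⁴.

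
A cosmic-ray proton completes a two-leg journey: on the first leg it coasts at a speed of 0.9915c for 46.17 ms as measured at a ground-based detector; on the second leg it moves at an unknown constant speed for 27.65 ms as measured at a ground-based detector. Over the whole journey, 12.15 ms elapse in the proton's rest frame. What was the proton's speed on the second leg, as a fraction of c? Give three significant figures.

β = 0.975

Leg 1: γ = 1/√(1 − 0.9915²) = 1/√0.01693 = 7.686; τ_1 = 46.17/7.686 = 6.007 ms.
Leg 2: speed unknown; τ_2 = 27.65/γ_2.
Total proper time: 6.007 + τ_2 = 12.15, so τ_2 = 12.15 − 6.007 = 6.143 ms.
γ_2 = 27.65/6.143 = 4.501; β = √(1 − 1/γ²) = √0.9506.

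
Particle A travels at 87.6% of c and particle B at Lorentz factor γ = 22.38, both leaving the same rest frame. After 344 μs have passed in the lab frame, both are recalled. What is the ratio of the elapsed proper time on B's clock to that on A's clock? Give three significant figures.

A: β = 0.876; γ = 1/√(1 − 0.876²) = 1/√0.2326 = 2.073. B: γ = 22.38.
τ_A/τ_B = γ_B/γ_A = 22.38/2.073 = 10.79, so τ_B/τ_A = 0.09264.

τ_B/τ_A = 0.0926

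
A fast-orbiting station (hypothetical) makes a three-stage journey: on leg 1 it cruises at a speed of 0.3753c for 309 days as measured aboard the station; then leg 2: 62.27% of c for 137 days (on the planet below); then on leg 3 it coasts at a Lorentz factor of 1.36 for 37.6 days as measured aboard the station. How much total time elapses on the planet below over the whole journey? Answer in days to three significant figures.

Leg 1: γ = 1/√(1 − 0.3753²) = 1/√0.8591 = 1.079; Δt_1 = 1.079 × 309 = 333.4 days.
Leg 2: 137 days is already measured on the planet below.
Leg 3: γ = 1.36; Δt_3 = 1.360 × 37.6 = 51.14 days.
Total: 333.4 + 137.0 + 51.14 days.

Δt = 522 days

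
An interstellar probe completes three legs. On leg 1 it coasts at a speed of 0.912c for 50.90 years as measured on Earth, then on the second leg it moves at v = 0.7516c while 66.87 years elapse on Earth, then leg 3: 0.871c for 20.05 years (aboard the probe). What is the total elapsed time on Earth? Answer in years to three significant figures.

Leg 1: 50.90 years is already measured on Earth.
Leg 2: 66.87 years is already measured on Earth.
Leg 3: γ = 1/√(1 − 0.871²) = 1/√0.2414 = 2.035; Δt_3 = 2.035 × 20.05 = 40.81 years.
Total: 50.90 + 66.87 + 40.81 years.

Δt = 159 years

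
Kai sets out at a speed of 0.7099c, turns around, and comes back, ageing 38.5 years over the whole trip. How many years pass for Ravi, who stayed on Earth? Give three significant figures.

Δt = 54.7 years

γ = 1/√(1 − 0.7099²) = 1/√0.4960 = 1.420
Earth-frame duration is the dilated interval: Δt = γτ = 1.420 × 38.5 years.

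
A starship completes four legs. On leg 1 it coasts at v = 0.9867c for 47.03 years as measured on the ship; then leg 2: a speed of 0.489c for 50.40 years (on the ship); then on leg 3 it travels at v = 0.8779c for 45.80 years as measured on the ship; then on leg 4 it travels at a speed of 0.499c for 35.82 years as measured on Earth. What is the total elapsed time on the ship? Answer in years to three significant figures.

τ = 174 years

Leg 1: 47.03 years is already measured on the ship.
Leg 2: 50.40 years is already measured on the ship.
Leg 3: 45.80 years is already measured on the ship.
Leg 4: γ = 1/√(1 − 0.499²) = 1/√0.7510 = 1.154; τ_4 = 35.82/1.154 = 31.04 years.
Total: 47.03 + 50.40 + 45.80 + 31.04 years.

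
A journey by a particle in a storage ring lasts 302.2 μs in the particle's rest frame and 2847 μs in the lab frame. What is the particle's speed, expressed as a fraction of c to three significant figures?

v = 0.994c

The proper time is measured in the particle's rest frame (both events occur at the particle's location); Δt is measured in the lab frame. γ = Δt/τ = 2847/302.2 = 9.421.
β = √(1 − 1/γ²) = √(1 − 0.01127) = √0.9887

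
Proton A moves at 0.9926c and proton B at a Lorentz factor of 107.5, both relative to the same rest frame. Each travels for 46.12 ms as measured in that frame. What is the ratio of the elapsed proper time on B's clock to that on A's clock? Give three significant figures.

A: γ = 1/√(1 − 0.9926²) = 1/√0.01475 = 8.235. B: γ = 107.5.
τ_A/τ_B = γ_B/γ_A = 107.5/8.235 = 13.05, so τ_B/τ_A = 0.07661.

τ_B/τ_A = 0.0766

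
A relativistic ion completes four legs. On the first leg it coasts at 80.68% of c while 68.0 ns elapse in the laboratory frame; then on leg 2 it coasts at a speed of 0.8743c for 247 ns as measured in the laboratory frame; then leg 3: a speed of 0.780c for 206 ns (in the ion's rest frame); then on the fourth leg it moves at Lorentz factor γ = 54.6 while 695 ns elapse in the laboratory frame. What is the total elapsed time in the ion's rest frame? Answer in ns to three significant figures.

Leg 1: β = 0.8068; γ = 1/√(1 − 0.8068²) = 1/√0.3491 = 1.693; τ_1 = 68.0/1.693 = 40.18 ns.
Leg 2: γ = 1/√(1 − 0.8743²) = 1/√0.2356 = 2.060; τ_2 = 247/2.060 = 119.9 ns.
Leg 3: 206 ns is already measured in the ion's rest frame.
Leg 4: γ = 54.6; τ_4 = 695/54.60 = 12.73 ns.
Total: 40.18 + 119.9 + 206.0 + 12.73 ns.

τ = 379 ns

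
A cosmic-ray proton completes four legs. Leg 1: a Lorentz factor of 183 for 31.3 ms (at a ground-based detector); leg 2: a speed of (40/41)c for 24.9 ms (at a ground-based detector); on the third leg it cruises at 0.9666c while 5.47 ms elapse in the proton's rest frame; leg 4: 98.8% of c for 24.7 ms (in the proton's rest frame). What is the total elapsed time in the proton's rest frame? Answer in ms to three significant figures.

τ = 35.8 ms

Leg 1: γ = 183; τ_1 = 31.3/183.0 = 0.1710 ms.
Leg 2: γ = 1/√(1 − (40/41)²) = 41/9 ≈ 4.556; τ_2 = 24.9/4.556 = 5.466 ms.
Leg 3: 5.47 ms is already measured in the proton's rest frame.
Leg 4: 24.7 ms is already measured in the proton's rest frame.
Total: 0.1710 + 5.466 + 5.470 + 24.70 ms.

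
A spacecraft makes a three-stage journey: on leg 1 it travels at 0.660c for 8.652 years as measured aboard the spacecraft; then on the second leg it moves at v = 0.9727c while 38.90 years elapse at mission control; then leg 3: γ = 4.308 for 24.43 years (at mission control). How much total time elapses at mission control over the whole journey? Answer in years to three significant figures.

Leg 1: γ = 1/√(1 − 0.660²) = 1/√0.5644 = 1.331; Δt_1 = 1.331 × 8.652 = 11.52 years.
Leg 2: 38.90 years is already measured at mission control.
Leg 3: 24.43 years is already measured at mission control.
Total: 11.52 + 38.90 + 24.43 years.

Δt = 74.8 years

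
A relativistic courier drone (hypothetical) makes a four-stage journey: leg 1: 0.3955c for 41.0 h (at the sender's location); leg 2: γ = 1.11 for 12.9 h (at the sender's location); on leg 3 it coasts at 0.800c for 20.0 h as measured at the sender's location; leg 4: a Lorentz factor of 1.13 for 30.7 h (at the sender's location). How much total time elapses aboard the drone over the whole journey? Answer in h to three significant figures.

Leg 1: γ = 1/√(1 − 0.3955²) = 1/√0.8436 = 1.089; τ_1 = 41.0/1.089 = 37.66 h.
Leg 2: γ = 1.11; τ_2 = 12.9/1.110 = 11.62 h.
Leg 3: γ = 1/√(1 − 0.800²) = 5/3 ≈ 1.667; τ_3 = 20.0/1.667 = 12.00 h.
Leg 4: γ = 1.13; τ_4 = 30.7/1.130 = 27.17 h.
Total: 37.66 + 11.62 + 12.00 + 27.17 h.

τ = 88.4 h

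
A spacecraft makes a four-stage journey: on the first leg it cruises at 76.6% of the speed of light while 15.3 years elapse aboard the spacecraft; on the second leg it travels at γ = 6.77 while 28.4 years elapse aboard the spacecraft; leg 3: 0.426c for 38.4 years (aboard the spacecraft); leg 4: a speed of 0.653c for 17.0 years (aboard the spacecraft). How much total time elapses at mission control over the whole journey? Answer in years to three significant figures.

Leg 1: β = 0.766; γ = 1/√(1 − 0.766²) = 1/√0.4132 = 1.556; Δt_1 = 1.556 × 15.3 = 23.80 years.
Leg 2: γ = 6.77; Δt_2 = 6.770 × 28.4 = 192.3 years.
Leg 3: γ = 1/√(1 − 0.426²) = 1/√0.8185 = 1.105; Δt_3 = 1.105 × 38.4 = 42.44 years.
Leg 4: γ = 1/√(1 − 0.653²) = 1/√0.5736 = 1.320; Δt_4 = 1.320 × 17.0 = 22.45 years.
Total: 23.80 + 192.3 + 42.44 + 22.45 years.

Δt = 281 years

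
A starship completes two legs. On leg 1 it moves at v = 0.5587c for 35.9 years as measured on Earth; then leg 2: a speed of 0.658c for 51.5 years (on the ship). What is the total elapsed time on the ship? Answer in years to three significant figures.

Leg 1: γ = 1/√(1 − 0.5587²) = 1/√0.6879 = 1.206; τ_1 = 35.9/1.206 = 29.77 years.
Leg 2: 51.5 years is already measured on the ship.
Total: 29.77 + 51.50 years.

τ = 81.3 years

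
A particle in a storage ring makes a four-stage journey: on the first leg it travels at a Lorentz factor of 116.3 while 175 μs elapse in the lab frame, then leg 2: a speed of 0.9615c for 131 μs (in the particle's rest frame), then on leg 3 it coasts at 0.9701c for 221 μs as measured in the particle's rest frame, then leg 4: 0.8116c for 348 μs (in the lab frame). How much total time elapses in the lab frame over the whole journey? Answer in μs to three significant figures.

Leg 1: 175 μs is already measured in the lab frame.
Leg 2: γ = 1/√(1 − 0.9615²) = 1/√0.07552 = 3.639; Δt_2 = 3.639 × 131 = 476.7 μs.
Leg 3: γ = 1/√(1 − 0.9701²) = 1/√0.05891 = 4.120; Δt_3 = 4.120 × 221 = 910.6 μs.
Leg 4: 348 μs is already measured in the lab frame.
Total: 175.0 + 476.7 + 910.6 + 348.0 μs.

Δt = 1910 μs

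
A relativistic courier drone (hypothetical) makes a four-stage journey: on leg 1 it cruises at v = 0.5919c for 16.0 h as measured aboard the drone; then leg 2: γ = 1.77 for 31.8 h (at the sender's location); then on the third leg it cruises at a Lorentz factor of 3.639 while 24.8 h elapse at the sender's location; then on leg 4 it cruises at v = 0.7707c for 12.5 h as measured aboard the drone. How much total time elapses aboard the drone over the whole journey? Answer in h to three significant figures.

τ = 53.3 h

Leg 1: 16.0 h is already measured aboard the drone.
Leg 2: γ = 1.77; τ_2 = 31.8/1.770 = 17.97 h.
Leg 3: γ = 3.639; τ_3 = 24.8/3.639 = 6.815 h.
Leg 4: 12.5 h is already measured aboard the drone.
Total: 16.00 + 17.97 + 6.815 + 12.50 h.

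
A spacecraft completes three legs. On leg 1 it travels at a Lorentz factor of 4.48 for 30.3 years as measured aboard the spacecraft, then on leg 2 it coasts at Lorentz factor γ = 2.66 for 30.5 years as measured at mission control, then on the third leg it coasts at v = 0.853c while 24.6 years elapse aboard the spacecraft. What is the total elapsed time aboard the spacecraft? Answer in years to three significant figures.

τ = 66.4 years

Leg 1: 30.3 years is already measured aboard the spacecraft.
Leg 2: γ = 2.66; τ_2 = 30.5/2.660 = 11.47 years.
Leg 3: 24.6 years is already measured aboard the spacecraft.
Total: 30.30 + 11.47 + 24.60 years.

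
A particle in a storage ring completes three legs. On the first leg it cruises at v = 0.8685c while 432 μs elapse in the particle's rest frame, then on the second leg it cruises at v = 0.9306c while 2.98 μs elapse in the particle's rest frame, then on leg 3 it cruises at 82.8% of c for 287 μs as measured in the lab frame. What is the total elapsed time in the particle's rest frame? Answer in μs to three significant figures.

Leg 1: 432 μs is already measured in the particle's rest frame.
Leg 2: 2.98 μs is already measured in the particle's rest frame.
Leg 3: β = 0.828; γ = 1/√(1 − 0.828²) = 1/√0.3144 = 1.783; τ_3 = 287/1.783 = 160.9 μs.
Total: 432.0 + 2.980 + 160.9 μs.

τ = 596 μs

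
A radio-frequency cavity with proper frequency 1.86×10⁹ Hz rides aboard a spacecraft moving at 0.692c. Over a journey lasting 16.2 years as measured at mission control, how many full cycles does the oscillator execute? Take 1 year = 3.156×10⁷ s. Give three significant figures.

γ = 1/√(1 − 0.692²) = 1/√0.5211 = 1.385
The oscillator's own cycle count is N = f × τ where τ is the proper time aboard the spacecraft. τ = Δt/γ = 16.2/1.385 = 11.69 years = 3.691×10⁸ s.
N = 1.86×10⁹ × 3.691×10⁸ = 6.865×10¹⁷.

N = 6.86×10¹⁷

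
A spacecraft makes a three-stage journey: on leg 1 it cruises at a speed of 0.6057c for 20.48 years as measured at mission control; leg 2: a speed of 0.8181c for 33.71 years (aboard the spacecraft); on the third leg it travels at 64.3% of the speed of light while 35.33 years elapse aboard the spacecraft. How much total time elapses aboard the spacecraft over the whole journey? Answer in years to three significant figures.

τ = 85.3 years

Leg 1: γ = 1/√(1 − 0.6057²) = 1/√0.6331 = 1.257; τ_1 = 20.48/1.257 = 16.30 years.
Leg 2: 33.71 years is already measured aboard the spacecraft.
Leg 3: 35.33 years is already measured aboard the spacecraft.
Total: 16.30 + 33.71 + 35.33 years.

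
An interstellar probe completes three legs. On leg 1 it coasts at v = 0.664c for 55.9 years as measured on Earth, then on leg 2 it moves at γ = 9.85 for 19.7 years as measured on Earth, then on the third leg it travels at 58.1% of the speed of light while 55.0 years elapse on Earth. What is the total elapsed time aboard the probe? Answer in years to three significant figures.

Leg 1: γ = 1/√(1 − 0.664²) = 1/√0.5591 = 1.337; τ_1 = 55.9/1.337 = 41.80 years.
Leg 2: γ = 9.85; τ_2 = 19.7/9.850 = 2.000 years.
Leg 3: β = 0.581; γ = 1/√(1 − 0.581²) = 1/√0.6624 = 1.229; τ_3 = 55.0/1.229 = 44.76 years.
Total: 41.80 + 2.000 + 44.76 years.

τ = 88.6 years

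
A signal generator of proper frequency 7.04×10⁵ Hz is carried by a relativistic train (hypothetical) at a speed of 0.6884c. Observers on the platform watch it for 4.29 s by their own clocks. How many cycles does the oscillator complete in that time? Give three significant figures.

N = 2.19×10⁶

γ = 1/√(1 − 0.6884²) = 1/√0.5261 = 1.379
During 4.29 s of lab time, the oscillator's proper time advances by τ = Δt/γ = 4.29/1.379 = 3.112 s = 3.112×10⁰ s.
N = f × τ = 7.04×10⁵ × 3.112×10⁰ = 2.191×10⁶.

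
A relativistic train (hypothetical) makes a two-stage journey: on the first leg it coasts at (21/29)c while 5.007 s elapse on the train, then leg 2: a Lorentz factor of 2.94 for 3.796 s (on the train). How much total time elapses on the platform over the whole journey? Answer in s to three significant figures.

Δt = 18.4 s

Leg 1: γ = 1/√(1 − (21/29)²) = 29/20 = 1.450; Δt_1 = 1.450 × 5.007 = 7.260 s.
Leg 2: γ = 2.94; Δt_2 = 2.940 × 3.796 = 11.16 s.
Total: 7.260 + 11.16 s.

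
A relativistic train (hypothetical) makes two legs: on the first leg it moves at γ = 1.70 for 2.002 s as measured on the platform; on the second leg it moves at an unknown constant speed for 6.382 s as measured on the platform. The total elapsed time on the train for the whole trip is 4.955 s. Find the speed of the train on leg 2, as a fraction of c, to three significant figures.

Leg 1: γ = 1.70; τ_1 = 2.002/1.700 = 1.178 s.
Leg 2: speed unknown; τ_2 = 6.382/γ_2.
Total proper time: 1.178 + τ_2 = 4.955, so τ_2 = 4.955 − 1.178 = 3.777 s.
γ_2 = 6.382/3.777 = 1.690; β = √(1 − 1/γ²) = √0.6497.

β = 0.806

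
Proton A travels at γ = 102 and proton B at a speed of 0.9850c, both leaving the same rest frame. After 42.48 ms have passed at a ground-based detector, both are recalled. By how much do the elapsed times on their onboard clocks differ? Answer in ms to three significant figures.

A: γ = 102; τ_A = 42.48/102.0 = 0.4165 ms.
B: γ = 1/√(1 − 0.9850²) = 1/√0.02977 = 5.795; τ_B = 42.48/5.795 = 7.330 ms.

|τ_A − τ_B| = 6.91 ms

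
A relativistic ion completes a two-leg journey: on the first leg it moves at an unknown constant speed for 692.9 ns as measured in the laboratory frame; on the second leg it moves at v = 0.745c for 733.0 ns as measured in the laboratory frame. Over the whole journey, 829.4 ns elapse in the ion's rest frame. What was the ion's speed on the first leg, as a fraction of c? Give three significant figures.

β = 0.871

Leg 1: speed unknown; τ_1 = 692.9/γ_1.
Leg 2: γ = 1/√(1 − 0.745²) = 1/√0.4450 = 1.499; τ_2 = 733.0/1.499 = 489.0 ns.
Total proper time: τ_1 + 489.0 = 829.4, so τ_1 = 829.4 − 489.0 = 340.4 ns.
γ_1 = 692.9/340.4 = 2.035; β = √(1 − 1/γ²) = √0.7586.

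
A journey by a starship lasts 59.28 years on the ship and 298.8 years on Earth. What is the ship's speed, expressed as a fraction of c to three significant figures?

v = 0.980c

The proper time is measured on the ship (both events occur at the ship's location); Δt is measured on Earth. γ = Δt/τ = 298.8/59.28 = 5.040.
β = √(1 − 1/γ²) = √(1 − 0.03936) = √0.9606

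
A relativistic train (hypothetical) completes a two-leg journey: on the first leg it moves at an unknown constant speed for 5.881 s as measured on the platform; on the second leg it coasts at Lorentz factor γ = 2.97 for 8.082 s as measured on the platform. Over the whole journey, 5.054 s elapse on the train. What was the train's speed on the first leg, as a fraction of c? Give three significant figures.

β = 0.918

Leg 1: speed unknown; τ_1 = 5.881/γ_1.
Leg 2: γ = 2.97; τ_2 = 8.082/2.970 = 2.721 s.
Total proper time: τ_1 + 2.721 = 5.054, so τ_1 = 5.054 − 2.721 = 2.333 s.
γ_1 = 5.881/2.333 = 2.521; β = √(1 − 1/γ²) = √0.8427.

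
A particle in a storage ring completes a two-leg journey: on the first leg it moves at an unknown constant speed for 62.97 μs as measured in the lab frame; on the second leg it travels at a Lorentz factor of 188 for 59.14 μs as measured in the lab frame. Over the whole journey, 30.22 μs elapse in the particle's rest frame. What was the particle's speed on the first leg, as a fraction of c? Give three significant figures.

Leg 1: speed unknown; τ_1 = 62.97/γ_1.
Leg 2: γ = 188; τ_2 = 59.14/188.0 = 0.3146 μs.
Total proper time: τ_1 + 0.3146 = 30.22, so τ_1 = 30.22 − 0.3146 = 29.91 μs.
γ_1 = 62.97/29.91 = 2.106; β = √(1 − 1/γ²) = √0.7745.

β = 0.880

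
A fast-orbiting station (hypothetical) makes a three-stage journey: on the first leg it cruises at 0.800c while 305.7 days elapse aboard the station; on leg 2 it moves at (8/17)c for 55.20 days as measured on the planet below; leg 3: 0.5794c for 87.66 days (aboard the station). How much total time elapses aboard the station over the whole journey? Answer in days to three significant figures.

Leg 1: 305.7 days is already measured aboard the station.
Leg 2: γ = 1/√(1 − (8/17)²) = 17/15 ≈ 1.133; τ_2 = 55.20/1.133 = 48.71 days.
Leg 3: 87.66 days is already measured aboard the station.
Total: 305.7 + 48.71 + 87.66 days.

τ = 442 days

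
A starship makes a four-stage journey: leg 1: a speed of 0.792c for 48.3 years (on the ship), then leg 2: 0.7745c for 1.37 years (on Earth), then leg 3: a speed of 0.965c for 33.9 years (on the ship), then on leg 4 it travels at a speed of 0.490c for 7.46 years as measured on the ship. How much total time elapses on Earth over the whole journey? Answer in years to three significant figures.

Leg 1: γ = 1/√(1 − 0.792²) = 1/√0.3727 = 1.638; Δt_1 = 1.638 × 48.3 = 79.11 years.
Leg 2: 1.37 years is already measured on Earth.
Leg 3: γ = 1/√(1 − 0.965²) = 1/√0.06878 = 3.813; Δt_3 = 3.813 × 33.9 = 129.3 years.
Leg 4: γ = 1/√(1 − 0.490²) = 1/√0.7599 = 1.147; Δt_4 = 1.147 × 7.46 = 8.558 years.
Total: 79.11 + 1.370 + 129.3 + 8.558 years.

Δt = 218 years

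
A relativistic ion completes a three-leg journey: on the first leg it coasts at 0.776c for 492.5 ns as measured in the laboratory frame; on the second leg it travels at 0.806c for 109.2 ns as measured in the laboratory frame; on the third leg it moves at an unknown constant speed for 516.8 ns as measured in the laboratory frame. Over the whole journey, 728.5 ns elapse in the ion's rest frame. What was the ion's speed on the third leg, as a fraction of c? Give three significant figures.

Leg 1: γ = 1/√(1 − 0.776²) = 1/√0.3978 = 1.585; τ_1 = 492.5/1.585 = 310.6 ns.
Leg 2: γ = 1/√(1 − 0.806²) = 1/√0.3504 = 1.689; τ_2 = 109.2/1.689 = 64.64 ns.
Leg 3: speed unknown; τ_3 = 516.8/γ_3.
Total proper time: 310.6 + 64.64 + τ_3 = 728.5, so τ_3 = 728.5 − 375.3 = 353.2 ns.
γ_3 = 516.8/353.2 = 1.463; β = √(1 − 1/γ²) = √0.5328.

β = 0.730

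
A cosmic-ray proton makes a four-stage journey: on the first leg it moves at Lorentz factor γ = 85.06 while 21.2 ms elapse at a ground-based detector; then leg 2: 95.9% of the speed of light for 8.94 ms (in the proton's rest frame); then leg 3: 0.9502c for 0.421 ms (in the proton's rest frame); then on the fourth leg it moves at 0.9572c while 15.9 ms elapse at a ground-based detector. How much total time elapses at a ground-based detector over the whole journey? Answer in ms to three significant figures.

Δt = 70.0 ms

Leg 1: 21.2 ms is already measured at a ground-based detector.
Leg 2: β = 0.959; γ = 1/√(1 − 0.959²) = 1/√0.08032 = 3.529; Δt_2 = 3.529 × 8.94 = 31.54 ms.
Leg 3: γ = 1/√(1 − 0.9502²) = 1/√0.09712 = 3.209; Δt_3 = 3.209 × 0.421 = 1.351 ms.
Leg 4: 15.9 ms is already measured at a ground-based detector.
Total: 21.20 + 31.54 + 1.351 + 15.90 ms.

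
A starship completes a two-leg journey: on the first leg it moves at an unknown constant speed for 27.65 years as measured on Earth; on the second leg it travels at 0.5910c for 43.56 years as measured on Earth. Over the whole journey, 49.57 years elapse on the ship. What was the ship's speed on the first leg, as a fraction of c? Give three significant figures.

β = 0.853

Leg 1: speed unknown; τ_1 = 27.65/γ_1.
Leg 2: γ = 1/√(1 − 0.5910²) = 1/√0.6507 = 1.240; τ_2 = 43.56/1.240 = 35.14 years.
Total proper time: τ_1 + 35.14 = 49.57, so τ_1 = 49.57 − 35.14 = 14.43 years.
γ_1 = 27.65/14.43 = 1.916; β = √(1 − 1/γ²) = √0.7276.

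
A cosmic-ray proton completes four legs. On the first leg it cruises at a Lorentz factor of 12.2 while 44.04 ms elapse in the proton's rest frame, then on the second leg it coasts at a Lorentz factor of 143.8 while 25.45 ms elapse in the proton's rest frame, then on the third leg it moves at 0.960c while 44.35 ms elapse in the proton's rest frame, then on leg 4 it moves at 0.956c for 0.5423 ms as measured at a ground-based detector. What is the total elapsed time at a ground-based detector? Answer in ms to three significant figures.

Leg 1: γ = 12.2; Δt_1 = 12.20 × 44.04 = 537.3 ms.
Leg 2: γ = 143.8; Δt_2 = 143.8 × 25.45 = 3660 ms.
Leg 3: γ = 1/√(1 − 0.960²) = 25/7 ≈ 3.571; Δt_3 = 3.571 × 44.35 = 158.4 ms.
Leg 4: 0.5423 ms is already measured at a ground-based detector.
Total: 537.3 + 3660 + 158.4 + 0.5423 ms.

Δt = 4360 ms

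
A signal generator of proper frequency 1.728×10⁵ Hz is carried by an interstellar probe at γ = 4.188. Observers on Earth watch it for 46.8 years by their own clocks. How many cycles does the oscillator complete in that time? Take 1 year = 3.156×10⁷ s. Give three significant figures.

γ = 4.188
During 46.8 years of lab time, the oscillator's proper time advances by τ = Δt/γ = 46.8/4.188 = 11.17 years = 3.527×10⁸ s.
N = f × τ = 1.728×10⁵ × 3.527×10⁸ = 6.094×10¹³.

N = 6.09×10¹³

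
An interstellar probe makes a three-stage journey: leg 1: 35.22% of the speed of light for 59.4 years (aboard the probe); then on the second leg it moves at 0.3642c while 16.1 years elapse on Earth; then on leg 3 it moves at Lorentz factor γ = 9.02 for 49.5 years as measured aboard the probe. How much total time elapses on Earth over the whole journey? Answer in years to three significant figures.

Δt = 526 years

Leg 1: β = 0.3522; γ = 1/√(1 − 0.3522²) = 1/√0.8760 = 1.068; Δt_1 = 1.068 × 59.4 = 63.47 years.
Leg 2: 16.1 years is already measured on Earth.
Leg 3: γ = 9.02; Δt_3 = 9.020 × 49.5 = 446.5 years.
Total: 63.47 + 16.10 + 446.5 years.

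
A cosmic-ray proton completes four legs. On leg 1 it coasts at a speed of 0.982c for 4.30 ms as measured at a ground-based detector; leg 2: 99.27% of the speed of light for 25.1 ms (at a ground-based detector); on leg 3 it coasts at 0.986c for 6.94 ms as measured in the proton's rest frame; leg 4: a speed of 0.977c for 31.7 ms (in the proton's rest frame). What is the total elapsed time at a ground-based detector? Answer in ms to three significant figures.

Leg 1: 4.30 ms is already measured at a ground-based detector.
Leg 2: 25.1 ms is already measured at a ground-based detector.
Leg 3: γ = 1/√(1 − 0.986²) = 1/√0.02780 = 5.997; Δt_3 = 5.997 × 6.94 = 41.62 ms.
Leg 4: γ = 1/√(1 − 0.977²) = 1/√0.04547 = 4.690; Δt_4 = 4.690 × 31.7 = 148.7 ms.
Total: 4.300 + 25.10 + 41.62 + 148.7 ms.

Δt = 220 ms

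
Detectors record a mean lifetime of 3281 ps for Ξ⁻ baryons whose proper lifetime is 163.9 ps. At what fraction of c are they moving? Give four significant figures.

v = 0.9988c

γ = Δt/τ₀ = 3281/163.9 = 20.02
β = √(1 − 1/γ²) = √(1 − 0.002495) = √0.9975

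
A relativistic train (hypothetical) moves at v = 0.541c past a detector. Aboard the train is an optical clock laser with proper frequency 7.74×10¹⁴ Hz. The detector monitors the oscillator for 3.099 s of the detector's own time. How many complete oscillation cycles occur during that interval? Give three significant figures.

γ = 1/√(1 − 0.541²) = 1/√0.7073 = 1.189
During 3.099 s of lab time, the oscillator's proper time advances by τ = Δt/γ = 3.099/1.189 = 2.606 s = 2.606×10⁰ s.
N = f × τ = 7.74×10¹⁴ × 2.606×10⁰ = 2.017×10¹⁵.

N = 2.02×10¹⁵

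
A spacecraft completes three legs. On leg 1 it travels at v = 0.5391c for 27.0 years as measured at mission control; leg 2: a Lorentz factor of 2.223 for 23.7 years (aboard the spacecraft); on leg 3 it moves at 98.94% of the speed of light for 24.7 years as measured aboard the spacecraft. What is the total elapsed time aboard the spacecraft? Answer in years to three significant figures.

τ = 71.1 years

Leg 1: γ = 1/√(1 − 0.5391²) = 1/√0.7094 = 1.187; τ_1 = 27.0/1.187 = 22.74 years.
Leg 2: 23.7 years is already measured aboard the spacecraft.
Leg 3: 24.7 years is already measured aboard the spacecraft.
Total: 22.74 + 23.70 + 24.70 years.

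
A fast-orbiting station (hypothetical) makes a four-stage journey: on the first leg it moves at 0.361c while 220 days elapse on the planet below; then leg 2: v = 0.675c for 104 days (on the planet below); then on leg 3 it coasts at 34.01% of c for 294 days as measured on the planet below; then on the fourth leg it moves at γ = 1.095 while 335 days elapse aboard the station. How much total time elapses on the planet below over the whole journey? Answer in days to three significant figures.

Δt = 985 days

Leg 1: 220 days is already measured on the planet below.
Leg 2: 104 days is already measured on the planet below.
Leg 3: 294 days is already measured on the planet below.
Leg 4: γ = 1.095; Δt_4 = 1.095 × 335 = 366.8 days.
Total: 220.0 + 104.0 + 294.0 + 366.8 days.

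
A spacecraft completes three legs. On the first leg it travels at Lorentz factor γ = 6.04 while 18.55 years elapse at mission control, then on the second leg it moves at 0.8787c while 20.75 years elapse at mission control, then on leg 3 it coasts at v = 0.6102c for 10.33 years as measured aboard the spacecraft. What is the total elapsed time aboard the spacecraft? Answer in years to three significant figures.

Leg 1: γ = 6.04; τ_1 = 18.55/6.040 = 3.071 years.
Leg 2: γ = 1/√(1 − 0.8787²) = 1/√0.2279 = 2.095; τ_2 = 20.75/2.095 = 9.906 years.
Leg 3: 10.33 years is already measured aboard the spacecraft.
Total: 3.071 + 9.906 + 10.33 years.

τ = 23.3 years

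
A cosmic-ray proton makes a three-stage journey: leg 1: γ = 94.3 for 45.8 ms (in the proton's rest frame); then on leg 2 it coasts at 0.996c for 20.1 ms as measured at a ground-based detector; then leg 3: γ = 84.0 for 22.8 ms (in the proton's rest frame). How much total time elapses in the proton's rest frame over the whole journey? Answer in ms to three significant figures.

Leg 1: 45.8 ms is already measured in the proton's rest frame.
Leg 2: γ = 1/√(1 − 0.996²) = 1/√0.007984 = 11.19; τ_2 = 20.1/11.19 = 1.796 ms.
Leg 3: 22.8 ms is already measured in the proton's rest frame.
Total: 45.80 + 1.796 + 22.80 ms.

τ = 70.4 ms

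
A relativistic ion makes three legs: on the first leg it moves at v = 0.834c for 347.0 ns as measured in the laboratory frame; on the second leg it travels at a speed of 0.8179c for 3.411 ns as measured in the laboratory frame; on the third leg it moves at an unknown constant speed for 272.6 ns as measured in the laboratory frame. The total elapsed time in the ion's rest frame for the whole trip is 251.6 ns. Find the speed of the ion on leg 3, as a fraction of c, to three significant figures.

β = 0.977

Leg 1: γ = 1/√(1 − 0.834²) = 1/√0.3044 = 1.812; τ_1 = 347.0/1.812 = 191.5 ns.
Leg 2: γ = 1/√(1 − 0.8179²) = 1/√0.3310 = 1.738; τ_2 = 3.411/1.738 = 1.963 ns.
Leg 3: speed unknown; τ_3 = 272.6/γ_3.
Total proper time: 191.5 + 1.963 + τ_3 = 251.6, so τ_3 = 251.6 − 193.4 = 58.18 ns.
γ_3 = 272.6/58.18 = 4.686; β = √(1 − 1/γ²) = √0.9545.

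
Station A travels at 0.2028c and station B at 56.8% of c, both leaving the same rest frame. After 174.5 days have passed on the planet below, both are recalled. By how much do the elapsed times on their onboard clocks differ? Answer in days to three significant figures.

A: γ = 1/√(1 − 0.2028²) = 1/√0.9589 = 1.021; τ_A = 174.5/1.021 = 170.9 days.
B: β = 0.568; γ = 1/√(1 − 0.568²) = 1/√0.6774 = 1.215; τ_B = 174.5/1.215 = 143.6 days.

|τ_A − τ_B| = 27.3 days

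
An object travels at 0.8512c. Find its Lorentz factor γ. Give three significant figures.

γ = 1/√(1 − 0.8512²) = 1/√0.2755 = 1.905

γ = 1.91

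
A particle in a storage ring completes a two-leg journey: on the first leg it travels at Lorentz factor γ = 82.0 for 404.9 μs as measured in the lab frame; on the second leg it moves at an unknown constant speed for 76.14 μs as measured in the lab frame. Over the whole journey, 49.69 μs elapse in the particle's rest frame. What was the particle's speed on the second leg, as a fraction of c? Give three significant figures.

β = 0.809

Leg 1: γ = 82.0; τ_1 = 404.9/82.00 = 4.938 μs.
Leg 2: speed unknown; τ_2 = 76.14/γ_2.
Total proper time: 4.938 + τ_2 = 49.69, so τ_2 = 49.69 − 4.938 = 44.75 μs.
γ_2 = 76.14/44.75 = 1.701; β = √(1 − 1/γ²) = √0.6545.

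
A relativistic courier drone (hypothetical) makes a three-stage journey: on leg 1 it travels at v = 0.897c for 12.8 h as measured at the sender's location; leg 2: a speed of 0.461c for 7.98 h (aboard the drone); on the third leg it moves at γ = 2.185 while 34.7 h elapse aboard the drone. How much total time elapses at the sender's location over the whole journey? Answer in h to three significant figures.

Δt = 97.6 h

Leg 1: 12.8 h is already measured at the sender's location.
Leg 2: γ = 1/√(1 − 0.461²) = 1/√0.7875 = 1.127; Δt_2 = 1.127 × 7.98 = 8.993 h.
Leg 3: γ = 2.185; Δt_3 = 2.185 × 34.7 = 75.82 h.
Total: 12.80 + 8.993 + 75.82 h.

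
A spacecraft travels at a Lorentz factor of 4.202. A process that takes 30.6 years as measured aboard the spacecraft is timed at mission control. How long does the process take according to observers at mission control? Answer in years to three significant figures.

γ = 4.202
The interval measured aboard the spacecraft is the proper time (both events occur at the same place in that frame); the lab-frame interval is Δt = γτ = 4.202 × 30.6 years.

Δt = 129 years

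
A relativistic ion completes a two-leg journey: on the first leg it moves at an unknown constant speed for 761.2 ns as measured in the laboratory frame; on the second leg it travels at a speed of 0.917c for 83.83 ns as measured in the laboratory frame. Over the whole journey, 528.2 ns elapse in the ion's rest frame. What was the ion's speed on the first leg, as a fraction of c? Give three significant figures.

β = 0.760

Leg 1: speed unknown; τ_1 = 761.2/γ_1.
Leg 2: γ = 1/√(1 − 0.917²) = 1/√0.1591 = 2.507; τ_2 = 83.83/2.507 = 33.44 ns.
Total proper time: τ_1 + 33.44 = 528.2, so τ_1 = 528.2 − 33.44 = 494.8 ns.
γ_1 = 761.2/494.8 = 1.539; β = √(1 − 1/γ²) = √0.5775.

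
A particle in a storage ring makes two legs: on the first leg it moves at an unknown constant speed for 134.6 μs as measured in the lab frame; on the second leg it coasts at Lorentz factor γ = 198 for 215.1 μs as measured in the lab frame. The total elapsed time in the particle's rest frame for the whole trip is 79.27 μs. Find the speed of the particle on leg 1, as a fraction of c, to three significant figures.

Leg 1: speed unknown; τ_1 = 134.6/γ_1.
Leg 2: γ = 198; τ_2 = 215.1/198.0 = 1.086 μs.
Total proper time: τ_1 + 1.086 = 79.27, so τ_1 = 79.27 − 1.086 = 78.18 μs.
γ_1 = 134.6/78.18 = 1.722; β = √(1 − 1/γ²) = √0.6626.

β = 0.814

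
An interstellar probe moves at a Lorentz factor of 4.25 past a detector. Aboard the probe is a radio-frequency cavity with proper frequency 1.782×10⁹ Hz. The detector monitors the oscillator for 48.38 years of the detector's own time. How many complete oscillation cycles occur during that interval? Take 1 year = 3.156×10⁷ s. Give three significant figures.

γ = 4.25
During 48.38 years of lab time, the oscillator's proper time advances by τ = Δt/γ = 48.38/4.250 = 11.38 years = 3.593×10⁸ s.
N = f × τ = 1.782×10⁹ × 3.593×10⁸ = 6.402×10¹⁷.

N = 6.40×10¹⁷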